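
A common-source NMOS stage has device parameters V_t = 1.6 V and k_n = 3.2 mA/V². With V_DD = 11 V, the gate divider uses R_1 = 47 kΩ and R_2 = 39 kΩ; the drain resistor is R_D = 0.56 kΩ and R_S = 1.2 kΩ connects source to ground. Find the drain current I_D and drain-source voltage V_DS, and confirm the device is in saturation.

V_G = V_DD·R_2/(R_1+R_2) = 11×39/86 = 4.99 V.
Assume saturation: I_D = (k_n/2)(V_GS − V_t)² with V_GS = V_G − I_D·R_S = 4.99 − 1.2·I_D.
Substituting gives 2.3·I_D² − 14·I_D + 18.4 = 0, with roots I_D = 1.91 or 4.17 mA.
The root I_D = 4.17 mA gives V_GS = -0.0142 V ≤ V_t, so take I_D = 1.91 mA.
Then V_GS = 2.69 V and V_DS = V_DD − I_D(R_D+R_S) = 11 − 1.91×1.76 = 7.63 V.
Saturation requires V_DS ≥ V_GS − V_t = 1.09 V; 7.63 ≥ 1.09 ✓.

I_D ≈ 1.9 mA, V_DS ≈ 7.6 V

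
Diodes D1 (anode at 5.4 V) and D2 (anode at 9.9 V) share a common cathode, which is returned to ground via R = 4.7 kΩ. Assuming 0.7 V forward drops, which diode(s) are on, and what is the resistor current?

Only D2 conducts; I_R ≈ 2 mA

Assume both conduct. Then node N would need to be at both 5.4−0.7 = 4.7 V and 9.9−0.7 = 9.2 V, which is impossible.
Assume only D2 conducts: V_N = 9.9 − 0.7 = 9.2 V, so I_R = 9.2/4.7 = 1.96 mA.
Check D1: its anode-to-cathode voltage is 5.4 − 9.2 = -3.8 V < 0.7 V, so it is off. The assumption is consistent.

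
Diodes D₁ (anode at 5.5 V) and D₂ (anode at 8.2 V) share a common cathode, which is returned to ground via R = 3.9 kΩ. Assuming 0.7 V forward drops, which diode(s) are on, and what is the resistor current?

Only D₂ conducts; I_R ≈ 1.9 mA

Assume both conduct. Then node N would need to be at both 5.5−0.7 = 4.8 V and 8.2−0.7 = 7.5 V, which is impossible.
Assume only D₂ conducts: V_N = 8.2 − 0.7 = 7.5 V, so I_R = 7.5/3.9 = 1.92 mA.
Check D₁: its anode-to-cathode voltage is 5.5 − 7.5 = -2 V < 0.7 V, so it is off. The assumption is consistent.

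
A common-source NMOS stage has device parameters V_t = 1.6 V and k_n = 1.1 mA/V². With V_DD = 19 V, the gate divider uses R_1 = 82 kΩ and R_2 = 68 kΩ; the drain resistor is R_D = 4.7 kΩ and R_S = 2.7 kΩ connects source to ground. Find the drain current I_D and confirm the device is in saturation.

I_D ≈ 1.9 mA

V_G = V_DD·R_2/(R_1+R_2) = 19×68/150 = 8.61 V.
Assume saturation: I_D = (k_n/2)(V_GS − V_t)² with V_GS = V_G − I_D·R_S = 8.61 − 2.7·I_D.
Substituting gives 4.01·I_D² − 21.8·I_D + 27.1 = 0, with roots I_D = 1.91 or 3.54 mA.
The root I_D = 3.54 mA gives V_GS = -0.936 V ≤ V_t, so take I_D = 1.91 mA.
Then V_GS = 3.46 V and V_DS = V_DD − I_D(R_D+R_S) = 19 − 1.91×7.4 = 4.88 V.
Saturation requires V_DS ≥ V_GS − V_t = 1.86 V; 4.88 ≥ 1.86 ✓.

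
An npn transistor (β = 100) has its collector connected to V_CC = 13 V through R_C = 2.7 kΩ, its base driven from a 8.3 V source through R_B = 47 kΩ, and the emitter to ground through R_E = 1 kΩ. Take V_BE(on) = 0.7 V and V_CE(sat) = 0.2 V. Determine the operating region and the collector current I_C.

saturation; I_C ≈ 3.4 mA

Assume active: I_B = (8.3 − 0.7)/(47 + 101×1) = 0.0514 mA, I_C = β·I_B = 5.14 mA.
Then V_CE = 13 − 5.14×2.7 − 5.19×1 = -6.05 V < 0.2 V — the active assumption fails.
Re-solve with V_CE = 0.2 V. KCL at the emitter: V_E/R_E = (V_BB−0.7−V_E)/R_B + (V_CC−0.2−V_E)/R_C, giving V_E = 3.52 V.
I_C = (V_CC − 0.2 − V_E)/R_C = (12.8 − 3.52)/2.7 = 3.44 mA.
Check: I_B = (7.6 − 3.52)/47 = 0.0867 mA, and β·I_B = 8.67 mA > I_C, confirming saturation.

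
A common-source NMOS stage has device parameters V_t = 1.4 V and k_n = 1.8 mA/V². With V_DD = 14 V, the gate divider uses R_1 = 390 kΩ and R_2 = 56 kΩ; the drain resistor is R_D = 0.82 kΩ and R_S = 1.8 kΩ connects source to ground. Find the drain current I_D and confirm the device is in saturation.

I_D ≈ 0.058 mA

V_G = V_DD·R_2/(R_1+R_2) = 14×56/446 = 1.76 V.
Assume saturation: I_D = (k_n/2)(V_GS − V_t)² with V_GS = V_G − I_D·R_S = 1.76 − 1.8·I_D.
Substituting gives 2.92·I_D² − 2.16·I_D + 0.115 = 0, with roots I_D = 0.0579 or 0.683 mA.
The root I_D = 0.683 mA gives V_GS = 0.529 V ≤ V_t, so take I_D = 0.0579 mA.
Then V_GS = 1.65 V and V_DS = V_DD − I_D(R_D+R_S) = 14 − 0.0579×2.62 = 13.8 V.
Saturation requires V_DS ≥ V_GS − V_t = 0.254 V; 13.8 ≥ 0.254 ✓.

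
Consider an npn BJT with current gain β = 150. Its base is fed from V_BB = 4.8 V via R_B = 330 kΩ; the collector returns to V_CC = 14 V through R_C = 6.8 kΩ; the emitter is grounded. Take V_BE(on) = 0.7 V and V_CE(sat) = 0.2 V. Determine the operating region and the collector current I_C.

Assume active. Base-emitter loop: I_B = (V_BB − V_BE)/R_B = (4.8 − 0.7)/330 = 0.0124 mA.
I_C = β·I_B = 150×0.0124 = 1.86 mA.
V_CE = V_CC − I_C·R_C = 14 − 1.86×6.8 = 1.33 V > V_CE(sat), so the active-region assumption holds.

active; I_C ≈ 1.9 mA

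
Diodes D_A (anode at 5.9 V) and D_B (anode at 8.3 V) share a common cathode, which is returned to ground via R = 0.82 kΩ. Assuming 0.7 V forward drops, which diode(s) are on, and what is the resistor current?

Only D_B conducts; I_R ≈ 9.3 mA

Assume both conduct. Then node N would need to be at both 5.9−0.7 = 5.2 V and 8.3−0.7 = 7.6 V, which is impossible.
Assume only D_B conducts: V_N = 8.3 − 0.7 = 7.6 V, so I_R = 7.6/0.82 = 9.27 mA.
Check D_A: its anode-to-cathode voltage is 5.9 − 7.6 = -1.7 V < 0.7 V, so it is off. The assumption is consistent.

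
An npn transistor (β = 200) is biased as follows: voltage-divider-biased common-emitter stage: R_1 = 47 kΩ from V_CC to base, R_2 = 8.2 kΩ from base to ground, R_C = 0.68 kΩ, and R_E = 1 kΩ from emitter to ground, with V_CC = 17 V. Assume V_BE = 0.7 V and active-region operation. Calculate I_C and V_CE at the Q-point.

Thevenize the base divider: V_Th = V_CC·R_2/(R_1+R_2) = 17×8.2/55.2 = 2.53 V, R_Th = R_1‖R_2 = 6.98 kΩ.
Base-emitter loop: V_Th = I_B·R_Th + V_BE + (β+1)I_B·R_E, so I_B = (2.53 − 0.7) / (6.98 + 201×1) = 0.00878 mA.
I_C = β·I_B = 200×0.00878 = 1.76 mA, and I_E = (β+1)I_B = 1.76 mA.
V_CE = V_CC − I_C·R_C − I_E·R_E = 17 − 1.76×0.68 − 1.76×1 = 14 V.
V_CE = 14 V > 0.2 V confirms active-region operation.

I_C ≈ 1.8 mA, V_CE ≈ 14 V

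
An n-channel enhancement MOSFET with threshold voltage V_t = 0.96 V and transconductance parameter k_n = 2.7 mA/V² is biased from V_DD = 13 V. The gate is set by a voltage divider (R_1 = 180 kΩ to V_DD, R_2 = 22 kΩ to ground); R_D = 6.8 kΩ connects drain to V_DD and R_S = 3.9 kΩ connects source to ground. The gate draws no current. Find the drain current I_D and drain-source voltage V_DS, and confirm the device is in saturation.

I_D ≈ 0.062 mA, V_DS ≈ 12 V

V_G = V_DD·R_2/(R_1+R_2) = 13×22/202 = 1.42 V.
Assume saturation: I_D = (k_n/2)(V_GS − V_t)² with V_GS = V_G − I_D·R_S = 1.42 − 3.9·I_D.
Substituting gives 20.5·I_D² − 5.8·I_D + 0.281 = 0, with roots I_D = 0.062 or 0.221 mA.
The root I_D = 0.221 mA gives V_GS = 0.556 V ≤ V_t, so take I_D = 0.062 mA.
Then V_GS = 1.17 V and V_DS = V_DD − I_D(R_D+R_S) = 13 − 0.062×10.7 = 12.3 V.
Saturation requires V_DS ≥ V_GS − V_t = 0.214 V; 12.3 ≥ 0.214 ✓.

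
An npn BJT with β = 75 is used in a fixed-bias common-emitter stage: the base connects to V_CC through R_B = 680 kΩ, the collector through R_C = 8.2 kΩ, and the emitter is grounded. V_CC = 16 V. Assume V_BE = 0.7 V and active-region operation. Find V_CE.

V_CE ≈ 2.2 V

Base loop: V_CC = I_B·R_B + V_BE, so I_B = (16 − 0.7)/680 kΩ = 0.0225 mA.
In the active region I_C = β·I_B = 75 × 0.0225 = 1.69 mA.
Collector loop: V_CE = V_CC − I_C·R_C = 16 − 1.69×8.2 = 2.16 V.
Since V_CE = 2.16 V > V_CE(sat) ≈ 0.2 V, the transistor is in the active region as assumed.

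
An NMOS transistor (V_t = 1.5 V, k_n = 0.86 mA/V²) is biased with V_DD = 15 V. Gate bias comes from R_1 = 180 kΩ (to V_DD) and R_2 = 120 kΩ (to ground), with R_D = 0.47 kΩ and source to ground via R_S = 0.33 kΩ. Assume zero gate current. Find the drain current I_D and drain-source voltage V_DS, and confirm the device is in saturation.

V_G = V_DD·R_2/(R_1+R_2) = 15×120/300 = 6 V.
Assume saturation: I_D = (k_n/2)(V_GS − V_t)² with V_GS = V_G − I_D·R_S = 6 − 0.33·I_D.
Substituting gives 0.0468·I_D² − 2.28·I_D + 8.71 = 0, with roots I_D = 4.18 or 44.4 mA.
The root I_D = 44.4 mA gives V_GS = -8.67 V ≤ V_t, so take I_D = 4.18 mA.
Then V_GS = 4.62 V and V_DS = V_DD − I_D(R_D+R_S) = 15 − 4.18×0.8 = 11.7 V.
Saturation requires V_DS ≥ V_GS − V_t = 3.12 V; 11.7 ≥ 3.12 ✓.

I_D ≈ 4.2 mA, V_DS ≈ 12 V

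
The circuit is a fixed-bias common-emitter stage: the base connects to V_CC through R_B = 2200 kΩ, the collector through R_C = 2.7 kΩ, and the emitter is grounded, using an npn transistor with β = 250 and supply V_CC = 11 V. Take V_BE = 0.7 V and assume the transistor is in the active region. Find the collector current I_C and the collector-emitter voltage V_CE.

Base loop: V_CC = I_B·R_B + V_BE, so I_B = (11 − 0.7)/2200 kΩ = 0.00468 mA.
In the active region I_C = β·I_B = 250 × 0.00468 = 1.17 mA.
Collector loop: V_CE = V_CC − I_C·R_C = 11 − 1.17×2.7 = 7.84 V.
Since V_CE = 7.84 V > V_CE(sat) ≈ 0.2 V, the transistor is in the active region as assumed.

I_C ≈ 1.2 mA, V_CE ≈ 7.8 V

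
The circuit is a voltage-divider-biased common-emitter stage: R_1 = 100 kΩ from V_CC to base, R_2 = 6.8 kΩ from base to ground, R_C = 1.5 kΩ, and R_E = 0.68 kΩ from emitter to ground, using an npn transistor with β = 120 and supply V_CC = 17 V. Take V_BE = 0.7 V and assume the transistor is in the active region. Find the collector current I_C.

I_C ≈ 0.52 mA

Thevenize the base divider: V_Th = V_CC·R_2/(R_1+R_2) = 17×6.8/107 = 1.08 V, R_Th = R_1‖R_2 = 6.37 kΩ.
Base-emitter loop: V_Th = I_B·R_Th + V_BE + (β+1)I_B·R_E, so I_B = (1.08 − 0.7) / (6.37 + 121×0.68) = 0.00431 mA.
I_C = β·I_B = 120×0.00431 = 0.518 mA, and I_E = (β+1)I_B = 0.522 mA.
V_CE = V_CC − I_C·R_C − I_E·R_E = 17 − 0.518×1.5 − 0.522×0.68 = 15.9 V.
V_CE = 15.9 V > 0.2 V confirms active-region operation.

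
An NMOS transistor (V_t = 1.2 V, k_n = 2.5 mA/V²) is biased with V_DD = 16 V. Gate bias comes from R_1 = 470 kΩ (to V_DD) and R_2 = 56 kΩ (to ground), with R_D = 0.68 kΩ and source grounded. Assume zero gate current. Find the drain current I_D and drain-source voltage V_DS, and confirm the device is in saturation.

V_G = V_DD·R_2/(R_1+R_2) = 16×56/526 = 1.7 V. With the source grounded, V_GS = V_G = 1.7 V.
Assume saturation: I_D = (k_n/2)(V_GS − V_t)² = (2.5/2)×(1.7 − 1.2)² = 1.25×0.503² = 0.317 mA.
V_DS = V_DD − I_D·R_D = 16 − 0.317×0.68 = 15.8 V.
Saturation requires V_DS ≥ V_GS − V_t = 0.503 V; 15.8 ≥ 0.503 ✓.

I_D ≈ 0.32 mA, V_DS ≈ 16 V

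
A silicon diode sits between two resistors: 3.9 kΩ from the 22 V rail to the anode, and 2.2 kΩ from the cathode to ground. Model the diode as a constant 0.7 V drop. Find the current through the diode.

I ≈ 3.5 mA

The two resistors are in series with the diode, so KVL gives 22 = I·3.9 + 0.7 + I·2.2.
I = (22 − 0.7) / (3.9 + 2.2) kΩ = 21.3 / 6.1 = 3.49 mA.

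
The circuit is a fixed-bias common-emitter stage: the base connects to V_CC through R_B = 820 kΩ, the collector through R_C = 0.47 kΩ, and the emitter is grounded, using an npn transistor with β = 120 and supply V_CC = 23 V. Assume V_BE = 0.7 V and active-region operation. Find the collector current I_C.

Base loop: V_CC = I_B·R_B + V_BE, so I_B = (23 − 0.7)/820 kΩ = 0.0272 mA.
In the active region I_C = β·I_B = 120 × 0.0272 = 3.26 mA.
Collector loop: V_CE = V_CC − I_C·R_C = 23 − 3.26×0.47 = 21.5 V.
Since V_CE = 21.5 V > V_CE(sat) ≈ 0.2 V, the transistor is in the active region as assumed.

I_C ≈ 3.3 mA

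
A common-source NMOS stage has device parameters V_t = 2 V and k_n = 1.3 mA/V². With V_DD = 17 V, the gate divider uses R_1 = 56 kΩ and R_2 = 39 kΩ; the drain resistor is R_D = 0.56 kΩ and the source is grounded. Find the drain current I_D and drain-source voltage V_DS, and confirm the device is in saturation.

V_G = V_DD·R_2/(R_1+R_2) = 17×39/95 = 6.98 V. With the source grounded, V_GS = V_G = 6.98 V.
Assume saturation: I_D = (k_n/2)(V_GS − V_t)² = (1.3/2)×(6.98 − 2)² = 0.65×4.98² = 16.1 mA.
V_DS = V_DD − I_D·R_D = 17 − 16.1×0.56 = 7.98 V.
Saturation requires V_DS ≥ V_GS − V_t = 4.98 V; 7.98 ≥ 4.98 ✓.

I_D ≈ 16 mA, V_DS ≈ 8 V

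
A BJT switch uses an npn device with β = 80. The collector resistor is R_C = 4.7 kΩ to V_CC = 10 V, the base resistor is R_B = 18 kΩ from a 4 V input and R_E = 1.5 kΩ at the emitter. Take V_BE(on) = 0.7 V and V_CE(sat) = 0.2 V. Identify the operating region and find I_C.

Assume active: I_B = (4 − 0.7)/(18 + 81×1.5) = 0.0237 mA, I_C = β·I_B = 1.89 mA.
Then V_CE = 10 − 1.89×4.7 − 1.92×1.5 = -1.77 V < 0.2 V — the active assumption fails.
Re-solve with V_CE = 0.2 V. KCL at the emitter: V_E/R_E = (V_BB−0.7−V_E)/R_B + (V_CC−0.2−V_E)/R_C, giving V_E = 2.43 V.
I_C = (V_CC − 0.2 − V_E)/R_C = (9.8 − 2.43)/4.7 = 1.57 mA.
Check: I_B = (3.3 − 2.43)/18 = 0.0485 mA, and β·I_B = 3.88 mA > I_C, confirming saturation.

saturation; I_C ≈ 1.6 mA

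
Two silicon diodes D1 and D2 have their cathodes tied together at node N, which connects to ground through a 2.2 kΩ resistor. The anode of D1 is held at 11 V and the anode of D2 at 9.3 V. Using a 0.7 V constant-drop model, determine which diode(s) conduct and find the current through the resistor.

Only D1 conducts; I_R ≈ 4.7 mA

Assume both conduct. Then node N would need to be at both 11−0.7 = 10.3 V and 9.3−0.7 = 8.6 V, which is impossible.
Assume only D1 conducts: V_N = 11 − 0.7 = 10.3 V, so I_R = 10.3/2.2 = 4.68 mA.
Check D2: its anode-to-cathode voltage is 9.3 − 10.3 = -1 V < 0.7 V, so it is off. The assumption is consistent.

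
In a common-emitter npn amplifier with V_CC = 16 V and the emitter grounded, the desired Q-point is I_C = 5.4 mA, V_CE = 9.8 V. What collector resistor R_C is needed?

R_C ≈ 1.1 kΩ

Collector loop: V_CC = I_C·R_C + V_CE.
R_C = (V_CC − V_CE)/I_C = (16 − 9.8)/5.4 = 1.15 kΩ.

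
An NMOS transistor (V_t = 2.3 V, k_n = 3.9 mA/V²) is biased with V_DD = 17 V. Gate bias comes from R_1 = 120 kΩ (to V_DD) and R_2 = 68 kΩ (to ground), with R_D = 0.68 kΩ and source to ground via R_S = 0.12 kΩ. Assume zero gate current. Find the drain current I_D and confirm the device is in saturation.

V_G = V_DD·R_2/(R_1+R_2) = 17×68/188 = 6.15 V.
Assume saturation: I_D = (k_n/2)(V_GS − V_t)² with V_GS = V_G − I_D·R_S = 6.15 − 0.12·I_D.
Substituting gives 0.0281·I_D² − 2.8·I_D + 28.9 = 0, with roots I_D = 11.7 or 88.1 mA.
The root I_D = 88.1 mA gives V_GS = -4.42 V ≤ V_t, so take I_D = 11.7 mA.
Then V_GS = 4.75 V and V_DS = V_DD − I_D(R_D+R_S) = 17 − 11.7×0.8 = 7.66 V.
Saturation requires V_DS ≥ V_GS − V_t = 2.45 V; 7.66 ≥ 2.45 ✓.

I_D ≈ 12 mA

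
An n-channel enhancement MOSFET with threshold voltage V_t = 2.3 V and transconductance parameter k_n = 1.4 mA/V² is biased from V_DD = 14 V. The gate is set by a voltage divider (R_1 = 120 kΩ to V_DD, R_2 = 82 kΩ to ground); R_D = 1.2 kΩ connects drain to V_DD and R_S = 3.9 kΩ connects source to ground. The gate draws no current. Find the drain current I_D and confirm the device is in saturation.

V_G = V_DD·R_2/(R_1+R_2) = 14×82/202 = 5.68 V.
Assume saturation: I_D = (k_n/2)(V_GS − V_t)² with V_GS = V_G − I_D·R_S = 5.68 − 3.9·I_D.
Substituting gives 10.6·I_D² − 19.5·I_D + 8.01 = 0, with roots I_D = 0.625 or 1.2 mA.
The root I_D = 1.2 mA gives V_GS = 0.989 V ≤ V_t, so take I_D = 0.625 mA.
Then V_GS = 3.25 V and V_DS = V_DD − I_D(R_D+R_S) = 14 − 0.625×5.1 = 10.8 V.
Saturation requires V_DS ≥ V_GS − V_t = 0.945 V; 10.8 ≥ 0.945 ✓.

I_D ≈ 0.63 mA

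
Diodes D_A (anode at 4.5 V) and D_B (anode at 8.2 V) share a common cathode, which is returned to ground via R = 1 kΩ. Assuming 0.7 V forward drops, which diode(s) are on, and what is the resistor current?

Assume both conduct. Then node N would need to be at both 4.5−0.7 = 3.8 V and 8.2−0.7 = 7.5 V, which is impossible.
Assume only D_B conducts: V_N = 8.2 − 0.7 = 7.5 V, so I_R = 7.5/1 = 7.5 mA.
Check D_A: its anode-to-cathode voltage is 4.5 − 7.5 = -3 V < 0.7 V, so it is off. The assumption is consistent.

Only D_B conducts; I_R ≈ 7.5 mA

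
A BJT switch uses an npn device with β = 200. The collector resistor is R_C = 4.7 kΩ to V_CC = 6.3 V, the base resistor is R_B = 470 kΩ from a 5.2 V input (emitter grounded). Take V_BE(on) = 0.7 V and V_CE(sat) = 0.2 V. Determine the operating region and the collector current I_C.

saturation; I_C ≈ 1.3 mA

Assume active: I_B = (5.2 − 0.7)/470 = 0.00957 mA, giving I_C = β·I_B = 1.91 mA.
But then V_CE = 6.3 − 1.91×4.7 = -2.7 V < V_CE(sat) = 0.2 V — impossible in the active region.
So the transistor is saturated. With V_CE = 0.2 V, I_C = (V_CC − 0.2)/R_C = 6.1/4.7 = 1.3 mA.
Check: β·I_B = 1.91 mA > I_C = 1.3 mA, confirming saturation.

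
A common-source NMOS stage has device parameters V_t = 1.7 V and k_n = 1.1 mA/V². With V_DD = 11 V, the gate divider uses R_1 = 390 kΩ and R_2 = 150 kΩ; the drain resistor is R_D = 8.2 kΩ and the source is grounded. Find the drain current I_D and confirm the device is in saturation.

V_G = V_DD·R_2/(R_1+R_2) = 11×150/540 = 3.06 V. With the source grounded, V_GS = V_G = 3.06 V.
Assume saturation: I_D = (k_n/2)(V_GS − V_t)² = (1.1/2)×(3.06 − 1.7)² = 0.55×1.36² = 1.01 mA.
V_DS = V_DD − I_D·R_D = 11 − 1.01×8.2 = 2.71 V.
Saturation requires V_DS ≥ V_GS − V_t = 1.36 V; 2.71 ≥ 1.36 ✓.

I_D ≈ 1 mA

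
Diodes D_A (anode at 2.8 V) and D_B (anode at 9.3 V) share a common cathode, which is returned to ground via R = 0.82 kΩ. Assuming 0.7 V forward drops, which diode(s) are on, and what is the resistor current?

Only D_B conducts; I_R ≈ 10 mA

Assume both conduct. Then node N would need to be at both 2.8−0.7 = 2.1 V and 9.3−0.7 = 8.6 V, which is impossible.
Assume only D_B conducts: V_N = 9.3 − 0.7 = 8.6 V, so I_R = 8.6/0.82 = 10.5 mA.
Check D_A: its anode-to-cathode voltage is 2.8 − 8.6 = -5.8 V < 0.7 V, so it is off. The assumption is consistent.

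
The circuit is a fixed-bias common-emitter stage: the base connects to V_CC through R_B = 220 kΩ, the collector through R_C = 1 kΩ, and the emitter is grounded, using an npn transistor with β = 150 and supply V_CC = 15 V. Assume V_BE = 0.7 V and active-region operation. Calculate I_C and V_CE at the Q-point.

Base loop: V_CC = I_B·R_B + V_BE, so I_B = (15 − 0.7)/220 kΩ = 0.065 mA.
In the active region I_C = β·I_B = 150 × 0.065 = 9.75 mA.
Collector loop: V_CE = V_CC − I_C·R_C = 15 − 9.75×1 = 5.25 V.
Since V_CE = 5.25 V > V_CE(sat) ≈ 0.2 V, the transistor is in the active region as assumed.

I_C ≈ 9.8 mA, V_CE ≈ 5.2 V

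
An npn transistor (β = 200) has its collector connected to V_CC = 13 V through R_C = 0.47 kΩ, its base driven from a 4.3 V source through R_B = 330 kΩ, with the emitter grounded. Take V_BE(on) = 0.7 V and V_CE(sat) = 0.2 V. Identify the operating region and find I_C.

active; I_C ≈ 2.2 mA

Assume active. Base-emitter loop: I_B = (V_BB − V_BE)/R_B = (4.3 − 0.7)/330 = 0.0109 mA.
I_C = β·I_B = 200×0.0109 = 2.18 mA.
V_CE = V_CC − I_C·R_C = 13 − 2.18×0.47 = 12 V > V_CE(sat), so the active-region assumption holds.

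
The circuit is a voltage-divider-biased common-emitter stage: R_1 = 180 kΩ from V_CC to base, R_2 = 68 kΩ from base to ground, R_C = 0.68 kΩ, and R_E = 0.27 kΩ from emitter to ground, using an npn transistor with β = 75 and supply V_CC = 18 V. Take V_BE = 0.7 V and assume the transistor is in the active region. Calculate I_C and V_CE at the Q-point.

I_C ≈ 4.5 mA, V_CE ≈ 14 V

Thevenize the base divider: V_Th = V_CC·R_2/(R_1+R_2) = 18×68/248 = 4.94 V, R_Th = R_1‖R_2 = 49.4 kΩ.
Base-emitter loop: V_Th = I_B·R_Th + V_BE + (β+1)I_B·R_E, so I_B = (4.94 − 0.7) / (49.4 + 76×0.27) = 0.0606 mA.
I_C = β·I_B = 75×0.0606 = 4.55 mA, and I_E = (β+1)I_B = 4.61 mA.
V_CE = V_CC − I_C·R_C − I_E·R_E = 18 − 4.55×0.68 − 4.61×0.27 = 13.7 V.
V_CE = 13.7 V > 0.2 V confirms active-region operation.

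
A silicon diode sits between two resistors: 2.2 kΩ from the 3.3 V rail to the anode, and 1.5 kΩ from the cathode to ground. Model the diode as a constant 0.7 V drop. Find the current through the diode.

I ≈ 0.7 mA

The two resistors are in series with the diode, so KVL gives 3.3 = I·2.2 + 0.7 + I·1.5.
I = (3.3 − 0.7) / (2.2 + 1.5) kΩ = 2.6 / 3.7 = 0.703 mA.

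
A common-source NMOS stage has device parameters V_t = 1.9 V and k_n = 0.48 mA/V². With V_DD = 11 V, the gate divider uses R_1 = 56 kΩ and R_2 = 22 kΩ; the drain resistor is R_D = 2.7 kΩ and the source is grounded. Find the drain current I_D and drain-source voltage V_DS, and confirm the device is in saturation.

I_D ≈ 0.35 mA, V_DS ≈ 10 V

V_G = V_DD·R_2/(R_1+R_2) = 11×22/78 = 3.1 V. With the source grounded, V_GS = V_G = 3.1 V.
Assume saturation: I_D = (k_n/2)(V_GS − V_t)² = (0.48/2)×(3.1 − 1.9)² = 0.24×1.2² = 0.347 mA.
V_DS = V_DD − I_D·R_D = 11 − 0.347×2.7 = 10.1 V.
Saturation requires V_DS ≥ V_GS − V_t = 1.2 V; 10.1 ≥ 1.2 ✓.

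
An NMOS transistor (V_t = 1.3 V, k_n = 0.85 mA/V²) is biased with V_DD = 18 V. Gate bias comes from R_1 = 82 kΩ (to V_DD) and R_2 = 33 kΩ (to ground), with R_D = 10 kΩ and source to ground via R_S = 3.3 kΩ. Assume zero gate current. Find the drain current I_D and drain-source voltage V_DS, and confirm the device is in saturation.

I_D ≈ 0.76 mA, V_DS ≈ 7.8 V

V_G = V_DD·R_2/(R_1+R_2) = 18×33/115 = 5.17 V.
Assume saturation: I_D = (k_n/2)(V_GS − V_t)² with V_GS = V_G − I_D·R_S = 5.17 − 3.3·I_D.
Substituting gives 4.63·I_D² − 11.8·I_D + 6.35 = 0, with roots I_D = 0.765 or 1.79 mA.
The root I_D = 1.79 mA gives V_GS = -0.754 V ≤ V_t, so take I_D = 0.765 mA.
Then V_GS = 2.64 V and V_DS = V_DD − I_D(R_D+R_S) = 18 − 0.765×13.3 = 7.83 V.
Saturation requires V_DS ≥ V_GS − V_t = 1.34 V; 7.83 ≥ 1.34 ✓.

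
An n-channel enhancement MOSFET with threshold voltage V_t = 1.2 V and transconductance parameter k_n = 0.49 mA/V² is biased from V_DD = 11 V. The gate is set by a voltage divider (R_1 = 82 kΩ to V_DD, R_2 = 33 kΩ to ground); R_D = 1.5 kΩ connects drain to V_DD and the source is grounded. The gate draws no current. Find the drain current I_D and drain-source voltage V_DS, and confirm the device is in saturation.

I_D ≈ 0.94 mA, V_DS ≈ 9.6 V

V_G = V_DD·R_2/(R_1+R_2) = 11×33/115 = 3.16 V. With the source grounded, V_GS = V_G = 3.16 V.
Assume saturation: I_D = (k_n/2)(V_GS − V_t)² = (0.49/2)×(3.16 − 1.2)² = 0.245×1.96² = 0.938 mA.
V_DS = V_DD − I_D·R_D = 11 − 0.938×1.5 = 9.59 V.
Saturation requires V_DS ≥ V_GS − V_t = 1.96 V; 9.59 ≥ 1.96 ✓.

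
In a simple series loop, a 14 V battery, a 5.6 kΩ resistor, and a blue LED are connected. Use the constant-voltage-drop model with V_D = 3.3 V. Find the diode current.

KVL around the loop: 14 = V_D + I·R = 3.3 + I × 5.6 kΩ.
So I = (14 − 3.3) / 5.6 kΩ = 10.7 / 5.6 = 1.91 mA.

I ≈ 1.9 mA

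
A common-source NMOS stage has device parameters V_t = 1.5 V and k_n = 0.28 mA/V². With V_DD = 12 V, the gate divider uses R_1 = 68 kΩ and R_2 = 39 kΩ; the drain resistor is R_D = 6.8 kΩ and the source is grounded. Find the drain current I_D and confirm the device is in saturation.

V_G = V_DD·R_2/(R_1+R_2) = 12×39/107 = 4.37 V. With the source grounded, V_GS = V_G = 4.37 V.
Assume saturation: I_D = (k_n/2)(V_GS − V_t)² = (0.28/2)×(4.37 − 1.5)² = 0.14×2.87² = 1.16 mA.
V_DS = V_DD − I_D·R_D = 12 − 1.16×6.8 = 4.14 V.
Saturation requires V_DS ≥ V_GS − V_t = 2.87 V; 4.14 ≥ 2.87 ✓.

I_D ≈ 1.2 mA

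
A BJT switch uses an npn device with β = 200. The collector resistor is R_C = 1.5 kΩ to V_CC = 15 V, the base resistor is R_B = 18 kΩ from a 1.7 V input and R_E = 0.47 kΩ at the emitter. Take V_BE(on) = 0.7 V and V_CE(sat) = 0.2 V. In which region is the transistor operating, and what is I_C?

Assume active. Base-emitter loop: I_B = (V_BB − V_BE)/(R_B + (β+1)R_E) = (1.7 − 0.7)/(18 + 201×0.47) = 0.00889 mA.
I_C = β·I_B = 200×0.00889 = 1.78 mA.
V_CE = V_CC − I_C·R_C − I_E·R_E = 15 − 1.78×1.5 − 1.79×0.47 = 11.5 V > V_CE(sat), so the active-region assumption holds.

active; I_C ≈ 1.8 mA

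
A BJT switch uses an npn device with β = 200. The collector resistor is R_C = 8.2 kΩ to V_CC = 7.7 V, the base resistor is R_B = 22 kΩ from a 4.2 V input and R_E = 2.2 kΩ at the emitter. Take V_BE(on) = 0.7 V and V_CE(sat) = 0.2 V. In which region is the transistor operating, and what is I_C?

saturation; I_C ≈ 0.7 mA

Assume active: I_B = (4.2 − 0.7)/(22 + 201×2.2) = 0.00754 mA, I_C = β·I_B = 1.51 mA.
Then V_CE = 7.7 − 1.51×8.2 − 1.52×2.2 = -8 V < 0.2 V — the active assumption fails.
Re-solve with V_CE = 0.2 V. KCL at the emitter: V_E/R_E = (V_BB−0.7−V_E)/R_B + (V_CC−0.2−V_E)/R_C, giving V_E = 1.73 V.
I_C = (V_CC − 0.2 − V_E)/R_C = (7.5 − 1.73)/8.2 = 0.704 mA.
Check: I_B = (3.5 − 1.73)/22 = 0.0806 mA, and β·I_B = 16.1 mA > I_C, confirming saturation.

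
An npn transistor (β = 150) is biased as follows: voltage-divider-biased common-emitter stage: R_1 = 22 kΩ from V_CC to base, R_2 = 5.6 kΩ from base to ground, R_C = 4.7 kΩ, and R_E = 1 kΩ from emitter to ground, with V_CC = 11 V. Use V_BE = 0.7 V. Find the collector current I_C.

I_C ≈ 1.5 mA

Thevenize the base divider: V_Th = V_CC·R_2/(R_1+R_2) = 11×5.6/27.6 = 2.23 V, R_Th = R_1‖R_2 = 4.46 kΩ.
Base-emitter loop: V_Th = I_B·R_Th + V_BE + (β+1)I_B·R_E, so I_B = (2.23 − 0.7) / (4.46 + 151×1) = 0.00985 mA.
I_C = β·I_B = 150×0.00985 = 1.48 mA, and I_E = (β+1)I_B = 1.49 mA.
V_CE = V_CC − I_C·R_C − I_E·R_E = 11 − 1.48×4.7 − 1.49×1 = 2.57 V.
V_CE = 2.57 V > 0.2 V confirms active-region operation.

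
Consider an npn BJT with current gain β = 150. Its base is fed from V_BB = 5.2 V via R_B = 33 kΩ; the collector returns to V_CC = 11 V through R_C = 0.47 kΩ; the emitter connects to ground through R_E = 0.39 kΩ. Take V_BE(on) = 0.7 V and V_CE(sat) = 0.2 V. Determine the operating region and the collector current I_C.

active; I_C ≈ 7.3 mA

Assume active. Base-emitter loop: I_B = (V_BB − V_BE)/(R_B + (β+1)R_E) = (5.2 − 0.7)/(33 + 151×0.39) = 0.049 mA.
I_C = β·I_B = 150×0.049 = 7.35 mA.
V_CE = V_CC − I_C·R_C − I_E·R_E = 11 − 7.35×0.47 − 7.39×0.39 = 4.66 V > V_CE(sat), so the active-region assumption holds.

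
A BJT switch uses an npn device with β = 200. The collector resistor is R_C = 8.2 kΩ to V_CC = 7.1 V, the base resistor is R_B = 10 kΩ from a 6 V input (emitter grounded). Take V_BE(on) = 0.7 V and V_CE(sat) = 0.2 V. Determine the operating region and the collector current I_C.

saturation; I_C ≈ 0.84 mA

Assume active: I_B = (6 − 0.7)/10 = 0.53 mA, giving I_C = β·I_B = 106 mA.
But then V_CE = 7.1 − 106×8.2 = -862 V < V_CE(sat) = 0.2 V — impossible in the active region.
So the transistor is saturated. With V_CE = 0.2 V, I_C = (V_CC − 0.2)/R_C = 6.9/8.2 = 0.841 mA.
Check: β·I_B = 106 mA > I_C = 0.841 mA, confirming saturation.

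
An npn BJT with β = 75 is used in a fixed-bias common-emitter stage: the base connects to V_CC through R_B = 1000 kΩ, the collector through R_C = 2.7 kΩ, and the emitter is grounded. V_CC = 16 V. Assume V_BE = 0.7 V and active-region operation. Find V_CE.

Base loop: V_CC = I_B·R_B + V_BE, so I_B = (16 − 0.7)/1000 kΩ = 0.0153 mA.
In the active region I_C = β·I_B = 75 × 0.0153 = 1.15 mA.
Collector loop: V_CE = V_CC − I_C·R_C = 16 − 1.15×2.7 = 12.9 V.
Since V_CE = 12.9 V > V_CE(sat) ≈ 0.2 V, the transistor is in the active region as assumed.

V_CE ≈ 13 V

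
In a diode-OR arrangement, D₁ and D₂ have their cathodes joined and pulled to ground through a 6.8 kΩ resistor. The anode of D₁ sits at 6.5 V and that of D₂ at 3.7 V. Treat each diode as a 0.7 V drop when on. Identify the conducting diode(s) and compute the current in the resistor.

Assume both conduct. Then node N would need to be at both 6.5−0.7 = 5.8 V and 3.7−0.7 = 3 V, which is impossible.
Assume only D₁ conducts: V_N = 6.5 − 0.7 = 5.8 V, so I_R = 5.8/6.8 = 0.853 mA.
Check D₂: its anode-to-cathode voltage is 3.7 − 5.8 = -2.1 V < 0.7 V, so it is off. The assumption is consistent.

Only D₁ conducts; I_R ≈ 0.85 mA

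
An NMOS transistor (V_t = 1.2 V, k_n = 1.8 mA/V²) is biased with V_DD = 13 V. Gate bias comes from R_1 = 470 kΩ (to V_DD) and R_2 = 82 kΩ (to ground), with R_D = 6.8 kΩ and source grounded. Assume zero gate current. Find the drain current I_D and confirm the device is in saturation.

I_D ≈ 0.48 mA

V_G = V_DD·R_2/(R_1+R_2) = 13×82/552 = 1.93 V. With the source grounded, V_GS = V_G = 1.93 V.
Assume saturation: I_D = (k_n/2)(V_GS − V_t)² = (1.8/2)×(1.93 − 1.2)² = 0.9×0.731² = 0.481 mA.
V_DS = V_DD − I_D·R_D = 13 − 0.481×6.8 = 9.73 V.
Saturation requires V_DS ≥ V_GS − V_t = 0.731 V; 9.73 ≥ 0.731 ✓.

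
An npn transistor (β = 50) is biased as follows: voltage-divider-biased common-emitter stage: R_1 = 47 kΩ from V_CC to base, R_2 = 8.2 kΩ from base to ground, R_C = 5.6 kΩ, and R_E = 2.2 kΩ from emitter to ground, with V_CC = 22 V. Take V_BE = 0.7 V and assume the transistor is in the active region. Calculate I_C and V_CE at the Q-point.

I_C ≈ 1.1 mA, V_CE ≈ 14 V

Thevenize the base divider: V_Th = V_CC·R_2/(R_1+R_2) = 22×8.2/55.2 = 3.27 V, R_Th = R_1‖R_2 = 6.98 kΩ.
Base-emitter loop: V_Th = I_B·R_Th + V_BE + (β+1)I_B·R_E, so I_B = (3.27 − 0.7) / (6.98 + 51×2.2) = 0.0215 mA.
I_C = β·I_B = 50×0.0215 = 1.08 mA, and I_E = (β+1)I_B = 1.1 mA.
V_CE = V_CC − I_C·R_C − I_E·R_E = 22 − 1.08×5.6 − 1.1×2.2 = 13.5 V.
V_CE = 13.5 V > 0.2 V confirms active-region operation.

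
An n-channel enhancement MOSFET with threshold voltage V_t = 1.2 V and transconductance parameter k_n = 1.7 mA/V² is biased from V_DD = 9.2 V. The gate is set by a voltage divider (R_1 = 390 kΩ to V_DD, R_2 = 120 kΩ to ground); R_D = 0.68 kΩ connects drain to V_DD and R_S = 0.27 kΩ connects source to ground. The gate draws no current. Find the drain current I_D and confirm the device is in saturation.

I_D ≈ 0.56 mA

V_G = V_DD·R_2/(R_1+R_2) = 9.2×120/510 = 2.16 V.
Assume saturation: I_D = (k_n/2)(V_GS − V_t)² with V_GS = V_G − I_D·R_S = 2.16 − 0.27·I_D.
Substituting gives 0.062·I_D² − 1.44·I_D + 0.791 = 0, with roots I_D = 0.562 or 22.7 mA.
The root I_D = 22.7 mA gives V_GS = -3.97 V ≤ V_t, so take I_D = 0.562 mA.
Then V_GS = 2.01 V and V_DS = V_DD − I_D(R_D+R_S) = 9.2 − 0.562×0.95 = 8.67 V.
Saturation requires V_DS ≥ V_GS − V_t = 0.813 V; 8.67 ≥ 0.813 ✓.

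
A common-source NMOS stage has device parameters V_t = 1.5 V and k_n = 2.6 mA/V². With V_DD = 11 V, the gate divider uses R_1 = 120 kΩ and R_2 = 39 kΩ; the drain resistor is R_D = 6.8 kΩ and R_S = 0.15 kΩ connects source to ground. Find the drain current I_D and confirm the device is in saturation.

I_D ≈ 1.3 mA

V_G = V_DD·R_2/(R_1+R_2) = 11×39/159 = 2.7 V.
Assume saturation: I_D = (k_n/2)(V_GS − V_t)² with V_GS = V_G − I_D·R_S = 2.7 − 0.15·I_D.
Substituting gives 0.0292·I_D² − 1.47·I_D + 1.87 = 0, with roots I_D = 1.31 or 48.9 mA.
The root I_D = 48.9 mA gives V_GS = -4.63 V ≤ V_t, so take I_D = 1.31 mA.
Then V_GS = 2.5 V and V_DS = V_DD − I_D(R_D+R_S) = 11 − 1.31×6.95 = 1.92 V.
Saturation requires V_DS ≥ V_GS − V_t = 1 V; 1.92 ≥ 1 ✓.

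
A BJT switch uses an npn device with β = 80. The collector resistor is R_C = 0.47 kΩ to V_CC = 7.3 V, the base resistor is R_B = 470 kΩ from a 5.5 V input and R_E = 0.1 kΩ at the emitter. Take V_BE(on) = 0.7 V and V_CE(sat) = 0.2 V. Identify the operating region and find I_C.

active; I_C ≈ 0.8 mA

Assume active. Base-emitter loop: I_B = (V_BB − V_BE)/(R_B + (β+1)R_E) = (5.5 − 0.7)/(470 + 81×0.1) = 0.01 mA.
I_C = β·I_B = 80×0.01 = 0.803 mA.
V_CE = V_CC − I_C·R_C − I_E·R_E = 7.3 − 0.803×0.47 − 0.813×0.1 = 6.84 V > V_CE(sat), so the active-region assumption holds.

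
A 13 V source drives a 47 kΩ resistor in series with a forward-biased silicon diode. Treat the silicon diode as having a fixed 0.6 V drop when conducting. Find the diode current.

I ≈ 0.26 mA

KVL around the loop: 13 = V_D + I·R = 0.6 + I × 47 kΩ.
So I = (13 − 0.6) / 47 kΩ = 12.4 / 47 = 0.264 mA.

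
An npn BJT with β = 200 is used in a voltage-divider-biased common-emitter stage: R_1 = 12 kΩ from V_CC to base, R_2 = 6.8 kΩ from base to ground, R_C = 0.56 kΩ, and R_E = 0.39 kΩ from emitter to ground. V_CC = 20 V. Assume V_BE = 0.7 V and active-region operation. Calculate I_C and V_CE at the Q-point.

I_C ≈ 16 mA, V_CE ≈ 5 V

Thevenize the base divider: V_Th = V_CC·R_2/(R_1+R_2) = 20×6.8/18.8 = 7.23 V, R_Th = R_1‖R_2 = 4.34 kΩ.
Base-emitter loop: V_Th = I_B·R_Th + V_BE + (β+1)I_B·R_E, so I_B = (7.23 − 0.7) / (4.34 + 201×0.39) = 0.079 mA.
I_C = β·I_B = 200×0.079 = 15.8 mA, and I_E = (β+1)I_B = 15.9 mA.
V_CE = V_CC − I_C·R_C − I_E·R_E = 20 − 15.8×0.56 − 15.9×0.39 = 4.96 V.
V_CE = 4.96 V > 0.2 V confirms active-region operation.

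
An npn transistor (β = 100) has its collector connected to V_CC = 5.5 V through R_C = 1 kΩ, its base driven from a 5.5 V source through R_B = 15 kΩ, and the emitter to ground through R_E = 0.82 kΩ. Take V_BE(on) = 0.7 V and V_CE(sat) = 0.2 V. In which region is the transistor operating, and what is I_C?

Assume active: I_B = (5.5 − 0.7)/(15 + 101×0.82) = 0.0491 mA, I_C = β·I_B = 4.91 mA.
Then V_CE = 5.5 − 4.91×1 − 4.96×0.82 = -3.47 V < 0.2 V — the active assumption fails.
Re-solve with V_CE = 0.2 V. KCL at the emitter: V_E/R_E = (V_BB−0.7−V_E)/R_B + (V_CC−0.2−V_E)/R_C, giving V_E = 2.46 V.
I_C = (V_CC − 0.2 − V_E)/R_C = (5.3 − 2.46)/1 = 2.84 mA.
Check: I_B = (4.8 − 2.46)/15 = 0.156 mA, and β·I_B = 15.6 mA > I_C, confirming saturation.

saturation; I_C ≈ 2.8 mA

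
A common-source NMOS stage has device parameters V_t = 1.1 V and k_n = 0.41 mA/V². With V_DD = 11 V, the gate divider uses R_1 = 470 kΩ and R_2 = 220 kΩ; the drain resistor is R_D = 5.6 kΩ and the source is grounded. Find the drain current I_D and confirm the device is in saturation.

I_D ≈ 1.2 mA

V_G = V_DD·R_2/(R_1+R_2) = 11×220/690 = 3.51 V. With the source grounded, V_GS = V_G = 3.51 V.
Assume saturation: I_D = (k_n/2)(V_GS − V_t)² = (0.41/2)×(3.51 − 1.1)² = 0.205×2.41² = 1.19 mA.
V_DS = V_DD − I_D·R_D = 11 − 1.19×5.6 = 4.35 V.
Saturation requires V_DS ≥ V_GS − V_t = 2.41 V; 4.35 ≥ 2.41 ✓.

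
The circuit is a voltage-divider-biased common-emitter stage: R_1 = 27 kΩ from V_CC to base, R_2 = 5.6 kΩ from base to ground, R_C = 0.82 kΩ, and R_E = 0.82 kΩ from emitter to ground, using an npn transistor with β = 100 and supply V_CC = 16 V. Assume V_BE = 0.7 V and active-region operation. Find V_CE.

V_CE ≈ 12 V

Thevenize the base divider: V_Th = V_CC·R_2/(R_1+R_2) = 16×5.6/32.6 = 2.75 V, R_Th = R_1‖R_2 = 4.64 kΩ.
Base-emitter loop: V_Th = I_B·R_Th + V_BE + (β+1)I_B·R_E, so I_B = (2.75 − 0.7) / (4.64 + 101×0.82) = 0.0234 mA.
I_C = β·I_B = 100×0.0234 = 2.34 mA, and I_E = (β+1)I_B = 2.37 mA.
V_CE = V_CC − I_C·R_C − I_E·R_E = 16 − 2.34×0.82 − 2.37×0.82 = 12.1 V.
V_CE = 12.1 V > 0.2 V confirms active-region operation.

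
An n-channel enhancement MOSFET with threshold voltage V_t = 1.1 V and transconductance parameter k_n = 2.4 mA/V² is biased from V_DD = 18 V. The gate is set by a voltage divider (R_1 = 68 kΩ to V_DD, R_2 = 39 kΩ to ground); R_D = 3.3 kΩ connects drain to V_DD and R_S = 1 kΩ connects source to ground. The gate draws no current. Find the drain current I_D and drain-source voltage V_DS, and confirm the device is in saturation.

I_D ≈ 3.7 mA, V_DS ≈ 2.1 V

V_G = V_DD·R_2/(R_1+R_2) = 18×39/107 = 6.56 V.
Assume saturation: I_D = (k_n/2)(V_GS − V_t)² with V_GS = V_G − I_D·R_S = 6.56 − 1·I_D.
Substituting gives 1.2·I_D² − 14.1·I_D + 35.8 = 0, with roots I_D = 3.7 or 8.05 mA.
The root I_D = 8.05 mA gives V_GS = -1.49 V ≤ V_t, so take I_D = 3.7 mA.
Then V_GS = 2.86 V and V_DS = V_DD − I_D(R_D+R_S) = 18 − 3.7×4.3 = 2.07 V.
Saturation requires V_DS ≥ V_GS − V_t = 1.76 V; 2.07 ≥ 1.76 ✓.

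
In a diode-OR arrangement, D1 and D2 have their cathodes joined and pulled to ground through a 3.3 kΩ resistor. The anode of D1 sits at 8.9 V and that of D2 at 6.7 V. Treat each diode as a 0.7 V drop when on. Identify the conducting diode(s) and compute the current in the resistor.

Only D1 conducts; I_R ≈ 2.5 mA

Assume both conduct. Then node N would need to be at both 8.9−0.7 = 8.2 V and 6.7−0.7 = 6 V, which is impossible.
Assume only D1 conducts: V_N = 8.9 − 0.7 = 8.2 V, so I_R = 8.2/3.3 = 2.48 mA.
Check D2: its anode-to-cathode voltage is 6.7 − 8.2 = -1.5 V < 0.7 V, so it is off. The assumption is consistent.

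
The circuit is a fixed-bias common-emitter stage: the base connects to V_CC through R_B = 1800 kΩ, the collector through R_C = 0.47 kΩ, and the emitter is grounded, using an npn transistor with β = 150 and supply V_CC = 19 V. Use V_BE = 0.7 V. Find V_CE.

Base loop: V_CC = I_B·R_B + V_BE, so I_B = (19 − 0.7)/1800 kΩ = 0.0102 mA.
In the active region I_C = β·I_B = 150 × 0.0102 = 1.53 mA.
Collector loop: V_CE = V_CC − I_C·R_C = 19 − 1.53×0.47 = 18.3 V.
Since V_CE = 18.3 V > V_CE(sat) ≈ 0.2 V, the transistor is in the active region as assumed.

V_CE ≈ 18 V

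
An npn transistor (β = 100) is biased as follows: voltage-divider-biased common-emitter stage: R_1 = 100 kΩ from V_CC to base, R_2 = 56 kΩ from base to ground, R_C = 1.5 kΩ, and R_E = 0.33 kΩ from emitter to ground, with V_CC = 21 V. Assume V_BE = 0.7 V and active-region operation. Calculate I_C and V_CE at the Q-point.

I_C ≈ 9.9 mA, V_CE ≈ 2.9 V

Thevenize the base divider: V_Th = V_CC·R_2/(R_1+R_2) = 21×56/156 = 7.54 V, R_Th = R_1‖R_2 = 35.9 kΩ.
Base-emitter loop: V_Th = I_B·R_Th + V_BE + (β+1)I_B·R_E, so I_B = (7.54 − 0.7) / (35.9 + 101×0.33) = 0.0988 mA.
I_C = β·I_B = 100×0.0988 = 9.88 mA, and I_E = (β+1)I_B = 9.98 mA.
V_CE = V_CC − I_C·R_C − I_E·R_E = 21 − 9.88×1.5 − 9.98×0.33 = 2.89 V.
V_CE = 2.89 V > 0.2 V confirms active-region operation.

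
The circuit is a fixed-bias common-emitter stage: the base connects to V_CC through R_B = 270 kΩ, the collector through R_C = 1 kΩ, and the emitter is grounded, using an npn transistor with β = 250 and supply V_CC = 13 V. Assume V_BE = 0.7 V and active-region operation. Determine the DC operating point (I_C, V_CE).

Base loop: V_CC = I_B·R_B + V_BE, so I_B = (13 − 0.7)/270 kΩ = 0.0456 mA.
In the active region I_C = β·I_B = 250 × 0.0456 = 11.4 mA.
Collector loop: V_CE = V_CC − I_C·R_C = 13 − 11.4×1 = 1.61 V.
Since V_CE = 1.61 V > V_CE(sat) ≈ 0.2 V, the transistor is in the active region as assumed.

I_C ≈ 11 mA, V_CE ≈ 1.6 V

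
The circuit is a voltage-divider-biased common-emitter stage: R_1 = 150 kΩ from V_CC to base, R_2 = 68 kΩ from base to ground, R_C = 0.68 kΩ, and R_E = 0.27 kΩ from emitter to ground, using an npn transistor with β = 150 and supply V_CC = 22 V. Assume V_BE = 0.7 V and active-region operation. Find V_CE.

Thevenize the base divider: V_Th = V_CC·R_2/(R_1+R_2) = 22×68/218 = 6.86 V, R_Th = R_1‖R_2 = 46.8 kΩ.
Base-emitter loop: V_Th = I_B·R_Th + V_BE + (β+1)I_B·R_E, so I_B = (6.86 − 0.7) / (46.8 + 151×0.27) = 0.0704 mA.
I_C = β·I_B = 150×0.0704 = 10.6 mA, and I_E = (β+1)I_B = 10.6 mA.
V_CE = V_CC − I_C·R_C − I_E·R_E = 22 − 10.6×0.68 − 10.6×0.27 = 12 V.
V_CE = 12 V > 0.2 V confirms active-region operation.

V_CE ≈ 12 V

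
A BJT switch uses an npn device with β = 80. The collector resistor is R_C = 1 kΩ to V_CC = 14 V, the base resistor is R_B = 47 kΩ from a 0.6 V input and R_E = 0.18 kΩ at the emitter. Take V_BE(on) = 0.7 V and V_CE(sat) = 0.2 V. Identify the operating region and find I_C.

cutoff; I_C ≈ 0

V_BB = 0.6 V ≤ V_BE(on) = 0.7 V, so the base-emitter junction is not forward biased.
The transistor is in cutoff: I_B = I_C = 0.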